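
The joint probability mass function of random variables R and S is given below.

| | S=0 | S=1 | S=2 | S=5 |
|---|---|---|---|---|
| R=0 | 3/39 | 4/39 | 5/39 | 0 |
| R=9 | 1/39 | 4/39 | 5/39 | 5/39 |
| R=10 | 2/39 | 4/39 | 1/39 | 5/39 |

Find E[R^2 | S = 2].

505/11

P(S = 2) = 11/39.
Σ R^2·P over the event = 0·(5/39) + 81·(5/39) + 100·(1/39) = 505/39.
E[R^2 | S = 2] = (505/39) / (11/39) = 505/11.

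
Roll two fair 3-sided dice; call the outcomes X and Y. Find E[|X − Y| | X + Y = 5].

P(X + Y = 5) = 2/9.
Summing |X−Y|·P(x,y) over outcomes with X + Y = 5 gives 2/9.
E[|X − Y| | X + Y = 5] = (2/9) / (2/9) = 1.

1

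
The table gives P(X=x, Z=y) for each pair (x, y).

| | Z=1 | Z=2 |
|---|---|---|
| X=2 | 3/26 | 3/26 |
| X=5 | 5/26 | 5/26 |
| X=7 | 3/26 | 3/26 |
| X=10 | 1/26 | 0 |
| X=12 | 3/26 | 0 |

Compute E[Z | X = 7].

3/2

P(X = 7) = 3/13.
Σ Z·P over the event = 1·(3/26) + 2·(3/26) = 9/26.
E[Z | X = 7] = (9/26) / (3/13) = 3/2.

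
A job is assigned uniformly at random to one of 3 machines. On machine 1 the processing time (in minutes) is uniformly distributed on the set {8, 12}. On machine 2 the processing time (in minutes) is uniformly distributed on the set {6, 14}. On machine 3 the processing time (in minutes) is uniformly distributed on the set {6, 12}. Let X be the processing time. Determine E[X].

29/3

E[X | machine 1] = (8+12)/2 = 10.
E[X | machine 2] = (6+14)/2 = 10.
E[X | machine 3] = (6+12)/2 = 9.
By the law of total expectation,
E[X] = (1/3)·(10) + (1/3)·(10) + (1/3)·(9) = 29/3.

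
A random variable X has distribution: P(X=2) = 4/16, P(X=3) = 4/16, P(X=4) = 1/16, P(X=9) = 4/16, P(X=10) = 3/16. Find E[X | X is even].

21/4

P(X is even) = 1/2.
Σ over the event: 2·1/4 + 4·1/16 + 10·3/16 = 21/8.
E[X | X is even] = (21/8) / (1/2) = 21/4.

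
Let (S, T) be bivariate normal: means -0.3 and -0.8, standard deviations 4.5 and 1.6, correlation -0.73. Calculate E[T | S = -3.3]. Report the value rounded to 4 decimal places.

E[T | S=x] = μ_T + ρ(σ_T/σ_S)(x − μ_S) for jointly normal variables.
E[T | S=-3.3] = -0.8 + (-0.73)·(1.6/4.5)·(-3.3 − (-0.3)) = -0.8 + (-0.25956)·(-3) = -0.0213.

-0.0213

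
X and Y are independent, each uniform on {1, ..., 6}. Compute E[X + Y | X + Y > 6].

P(X + Y > 6) = 7/12.
Summing (X+Y)·P(x,y) over outcomes with X + Y > 6 gives 91/18.
E[X + Y | X + Y > 6] = (91/18) / (7/12) = 26/3.

26/3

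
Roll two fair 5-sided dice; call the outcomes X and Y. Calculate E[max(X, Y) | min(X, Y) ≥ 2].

P(min(X, Y) ≥ 2) = 16/25.
Summing max(X,Y)·P(x,y) over outcomes with min(X, Y) ≥ 2 gives 66/25.
E[max(X, Y) | min(X, Y) ≥ 2] = (66/25) / (16/25) = 33/8.

33/8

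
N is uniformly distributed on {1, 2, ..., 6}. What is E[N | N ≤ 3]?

2

Given N ≤ 3, N is equally likely to be any of {1, 2, 3}.
E[N | N ≤ 3] = (1 + 2 + 3) / 3 = 2.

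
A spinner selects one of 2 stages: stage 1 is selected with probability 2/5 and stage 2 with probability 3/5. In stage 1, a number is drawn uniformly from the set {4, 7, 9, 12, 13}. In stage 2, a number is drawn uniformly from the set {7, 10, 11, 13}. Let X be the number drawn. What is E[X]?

39/4

E[X | stage 1] = (4+7+9+12+13)/5 = 9.
E[X | stage 2] = (7+10+11+13)/4 = 41/4.
By the law of total expectation,
E[X] = (2/5)·(9) + (3/5)·(41/4) = 39/4.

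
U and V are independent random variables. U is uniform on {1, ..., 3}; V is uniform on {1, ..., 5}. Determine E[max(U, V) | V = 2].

Outcomes with V = 2: (1,2), (2,2), (3,2), each with probability 1/15.
E[max(U, V) | V = 2] = (2 + 2 + 3) / 3 = 7/3.

7/3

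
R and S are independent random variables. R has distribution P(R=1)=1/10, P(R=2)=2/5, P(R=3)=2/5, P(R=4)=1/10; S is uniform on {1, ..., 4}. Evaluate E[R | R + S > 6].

10/3

P(R + S > 6) = 3/20.
Summing R·P(x,y) over outcomes with R + S > 6 gives 1/2.
E[R | R + S > 6] = (1/2) / (3/20) = 10/3.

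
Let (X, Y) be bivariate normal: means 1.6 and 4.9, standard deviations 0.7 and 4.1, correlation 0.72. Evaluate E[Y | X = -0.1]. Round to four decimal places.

-2.2691

The regression of Y on X has slope ρ·σ_Y/σ_X and passes through (μ_X, μ_Y).
E[Y | X=-0.1] = 4.9 + (0.72)·(4.1/0.7)·(-0.1 − (1.6)) = 4.9 + (4.2171)·(-1.7) = -2.2691.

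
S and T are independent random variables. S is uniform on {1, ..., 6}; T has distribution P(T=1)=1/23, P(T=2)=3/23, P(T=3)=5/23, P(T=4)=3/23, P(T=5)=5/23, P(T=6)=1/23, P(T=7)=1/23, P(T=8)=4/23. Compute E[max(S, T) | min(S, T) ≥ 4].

130/21

P(min(S, T) ≥ 4) = 7/23.
Summing max(S,T)·P(x,y) over outcomes with min(S, T) ≥ 4 gives 130/69.
E[max(S, T) | min(S, T) ≥ 4] = (130/69) / (7/23) = 130/21.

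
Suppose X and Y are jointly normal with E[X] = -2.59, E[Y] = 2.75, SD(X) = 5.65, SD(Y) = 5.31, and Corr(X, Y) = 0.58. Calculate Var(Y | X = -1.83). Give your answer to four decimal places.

For a bivariate normal, Var(Y | X=x) = σ_Y²(1 − ρ²).
Var(Y | X=-1.83) = (5.31)²·(1 − (0.58)²) = 28.1961·0.6636 = 18.7109.

18.7109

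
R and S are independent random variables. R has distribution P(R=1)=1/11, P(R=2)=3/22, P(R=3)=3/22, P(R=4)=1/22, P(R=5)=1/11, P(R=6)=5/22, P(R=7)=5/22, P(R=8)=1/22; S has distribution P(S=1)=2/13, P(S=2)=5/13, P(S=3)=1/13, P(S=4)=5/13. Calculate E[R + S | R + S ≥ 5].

P(R + S ≥ 5) = 243/286.
Summing (R+S)·P(x,y) over outcomes with R + S ≥ 5 gives 987/143.
E[R + S | R + S ≥ 5] = (987/143) / (243/286) = 658/81.

658/81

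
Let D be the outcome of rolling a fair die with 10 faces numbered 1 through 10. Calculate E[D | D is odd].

5

Given D is odd, D is equally likely to be any of {1, 3, 5, 7, 9}.
E[D | D is odd] = (1 + 3 + 5 + 7 + 9) / 5 = 5.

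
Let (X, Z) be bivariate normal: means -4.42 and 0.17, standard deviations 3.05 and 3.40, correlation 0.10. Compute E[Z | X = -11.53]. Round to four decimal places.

-0.6226

The regression of Z on X has slope ρ·σ_Z/σ_X and passes through (μ_X, μ_Z).
E[Z | X=-11.53] = 0.17 + (0.10)·(3.40/3.05)·(-11.53 − (-4.42)) = 0.17 + (0.11148)·(-7.11) = -0.6226.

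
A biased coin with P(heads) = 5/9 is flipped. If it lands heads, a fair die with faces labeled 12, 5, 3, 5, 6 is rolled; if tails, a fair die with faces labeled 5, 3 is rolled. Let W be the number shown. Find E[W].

47/9

E[W | heads] = (12+5+3+5+6)/5 = 31/5.
E[W | tails] = (5+3)/2 = 4.
E[W] = (5/9)·(31/5) + (4/9)·(4) = 47/9.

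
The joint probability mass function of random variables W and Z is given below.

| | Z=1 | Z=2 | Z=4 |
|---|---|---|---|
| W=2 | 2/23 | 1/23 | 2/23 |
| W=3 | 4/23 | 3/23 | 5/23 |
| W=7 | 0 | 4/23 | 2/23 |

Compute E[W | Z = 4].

11/3

P(Z = 4) = 9/23.
Σ W·P over the event = 2·(2/23) + 3·(5/23) + 7·(2/23) = 33/23.
E[W | Z = 4] = (33/23) / (9/23) = 11/3.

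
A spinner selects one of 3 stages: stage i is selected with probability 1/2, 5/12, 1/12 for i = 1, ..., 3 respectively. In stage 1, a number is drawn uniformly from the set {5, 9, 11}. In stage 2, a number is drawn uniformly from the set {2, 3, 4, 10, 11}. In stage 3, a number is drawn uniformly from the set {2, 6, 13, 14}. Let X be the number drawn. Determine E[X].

E[X | stage 1] = (5+9+11)/3 = 25/3.
E[X | stage 2] = (2+3+4+10+11)/5 = 6.
E[X | stage 3] = (2+6+13+14)/4 = 35/4.
E[X] = (1/2)·(25/3) + (5/12)·(6) + (1/12)·(35/4) = 355/48.

355/48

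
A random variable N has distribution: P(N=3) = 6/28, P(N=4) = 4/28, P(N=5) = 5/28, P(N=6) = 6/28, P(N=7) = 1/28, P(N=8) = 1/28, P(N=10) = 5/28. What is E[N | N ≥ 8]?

P(N ≥ 8) = 3/14.
Σ over the event: 8·1/28 + 10·5/28 = 29/14.
E[N | N ≥ 8] = (29/14) / (3/14) = 29/3.

29/3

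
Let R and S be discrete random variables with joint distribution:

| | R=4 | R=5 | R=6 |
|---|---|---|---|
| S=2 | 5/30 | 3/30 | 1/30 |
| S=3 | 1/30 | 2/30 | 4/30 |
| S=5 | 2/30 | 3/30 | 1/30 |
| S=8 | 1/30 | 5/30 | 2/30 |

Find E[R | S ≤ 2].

41/9

P(S ≤ 2) = 3/10.
Σ R·P over the event = 4·(5/30) + 5·(3/30) + 6·(1/30) = 41/30.
E[R | S ≤ 2] = (41/30) / (3/10) = 41/9.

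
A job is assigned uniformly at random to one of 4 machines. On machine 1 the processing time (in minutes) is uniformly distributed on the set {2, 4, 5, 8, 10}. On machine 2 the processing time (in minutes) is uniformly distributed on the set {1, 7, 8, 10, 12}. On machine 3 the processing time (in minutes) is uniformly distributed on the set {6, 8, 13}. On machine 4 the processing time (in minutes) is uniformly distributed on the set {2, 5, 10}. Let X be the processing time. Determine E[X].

421/60

E[X | machine 1] = (2+4+5+8+10)/5 = 29/5.
E[X | machine 2] = (1+7+8+10+12)/5 = 38/5.
E[X | machine 3] = (6+8+13)/3 = 9.
E[X | machine 4] = (2+5+10)/3 = 17/3.
E[X] = (1/4)·(29/5) + (1/4)·(38/5) + (1/4)·(9) + (1/4)·(17/3) = 421/60.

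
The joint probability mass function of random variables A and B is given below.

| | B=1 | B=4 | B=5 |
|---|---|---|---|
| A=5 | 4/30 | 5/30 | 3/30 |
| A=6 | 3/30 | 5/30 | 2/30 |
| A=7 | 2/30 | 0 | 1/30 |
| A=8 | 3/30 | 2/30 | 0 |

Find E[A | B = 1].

19/3

P(B = 1) = 2/5.
Σ A·P over the event = 5·(4/30) + 6·(3/30) + 7·(2/30) + 8·(3/30) = 38/15.
E[A | B = 1] = (38/15) / (2/5) = 19/3.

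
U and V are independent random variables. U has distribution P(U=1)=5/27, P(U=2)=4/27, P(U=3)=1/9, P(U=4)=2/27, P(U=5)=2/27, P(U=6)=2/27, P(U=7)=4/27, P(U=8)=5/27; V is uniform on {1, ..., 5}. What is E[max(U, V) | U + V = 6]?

17/4

P(U + V = 6) = 16/135.
Summing max(U,V)·P(x,y) over outcomes with U + V = 6 gives 68/135.
E[max(U, V) | U + V = 6] = (68/135) / (16/135) = 17/4.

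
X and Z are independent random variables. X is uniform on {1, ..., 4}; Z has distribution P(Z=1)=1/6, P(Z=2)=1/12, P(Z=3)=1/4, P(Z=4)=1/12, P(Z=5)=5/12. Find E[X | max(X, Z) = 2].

7/4

P(max(X, Z) = 2) = 1/12.
Summing X·P(x,y) over outcomes with max(X, Z) = 2 gives 7/48.
E[X | max(X, Z) = 2] = (7/48) / (1/12) = 7/4.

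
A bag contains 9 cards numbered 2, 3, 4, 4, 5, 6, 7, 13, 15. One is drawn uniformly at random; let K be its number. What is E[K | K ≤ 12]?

P(K ≤ 12) = 7/9.
Σ over the event: 2·1/9 + 3·1/9 + 4·2/9 + 5·1/9 + 6·1/9 + 7·1/9 = 31/9.
E[K | K ≤ 12] = (31/9) / (7/9) = 31/7.

31/7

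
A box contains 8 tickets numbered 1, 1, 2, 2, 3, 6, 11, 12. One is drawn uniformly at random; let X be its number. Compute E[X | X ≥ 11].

P(X ≥ 11) = 1/4.
Σ over the event: 11·1/8 + 12·1/8 = 23/8.
E[X | X ≥ 11] = (23/8) / (1/4) = 23/2.

23/2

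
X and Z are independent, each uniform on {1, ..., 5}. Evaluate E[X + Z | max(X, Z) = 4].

Outcomes with max(X, Z) = 4: (1,4), (2,4), (3,4), (4,1), (4,2), (4,3), (4,4), each with probability 1/25.
E[X + Z | max(X, Z) = 4] = (5 + 6 + 7 + 5 + 6 + 7 + 8) / 7 = 44/7.

44/7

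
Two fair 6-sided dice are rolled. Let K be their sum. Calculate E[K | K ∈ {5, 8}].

P(K ∈ {5, 8}) = 1/4.
Σ over the event: 5·1/9 + 8·5/36 = 5/3.
E[K | K ∈ {5, 8}] = (5/3) / (1/4) = 20/3.

20/3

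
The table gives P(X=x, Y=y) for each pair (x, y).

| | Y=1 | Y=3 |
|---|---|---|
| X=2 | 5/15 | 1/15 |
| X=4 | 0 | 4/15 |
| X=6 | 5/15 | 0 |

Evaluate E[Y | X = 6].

1

P(X = 6) = 1/3.
Σ Y·P over the event = 1·(5/15) = 1/3.
E[Y | X = 6] = (1/3) / (1/3) = 1.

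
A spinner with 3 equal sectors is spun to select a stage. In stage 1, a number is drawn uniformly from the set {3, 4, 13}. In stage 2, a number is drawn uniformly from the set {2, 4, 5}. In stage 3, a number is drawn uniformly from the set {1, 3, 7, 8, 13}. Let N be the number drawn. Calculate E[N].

E[N | stage 1] = (3+4+13)/3 = 20/3.
E[N | stage 2] = (2+4+5)/3 = 11/3.
E[N | stage 3] = (1+3+7+8+13)/5 = 32/5.
By the law of total expectation,
E[N] = (1/3)·(20/3) + (1/3)·(11/3) + (1/3)·(32/5) = 251/45.

251/45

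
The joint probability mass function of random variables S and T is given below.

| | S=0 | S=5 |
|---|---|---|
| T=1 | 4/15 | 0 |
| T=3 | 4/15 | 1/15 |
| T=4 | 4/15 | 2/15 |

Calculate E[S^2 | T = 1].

0

P(T = 1) = 4/15.
Summing S^2·P(S=x,T=y) over the conditioning event gives 0.
E[S^2 | T = 1] = (0) / (4/15) = 0.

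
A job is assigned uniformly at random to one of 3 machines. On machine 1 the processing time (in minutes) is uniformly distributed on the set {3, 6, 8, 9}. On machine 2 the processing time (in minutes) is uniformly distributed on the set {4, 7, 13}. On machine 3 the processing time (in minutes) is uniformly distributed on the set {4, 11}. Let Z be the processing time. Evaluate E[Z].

22/3

E[Z | machine 1] = (3+6+8+9)/4 = 13/2.
E[Z | machine 2] = (4+7+13)/3 = 8.
E[Z | machine 3] = (4+11)/2 = 15/2.
By the law of total expectation,
E[Z] = (1/3)·(13/2) + (1/3)·(8) + (1/3)·(15/2) = 22/3.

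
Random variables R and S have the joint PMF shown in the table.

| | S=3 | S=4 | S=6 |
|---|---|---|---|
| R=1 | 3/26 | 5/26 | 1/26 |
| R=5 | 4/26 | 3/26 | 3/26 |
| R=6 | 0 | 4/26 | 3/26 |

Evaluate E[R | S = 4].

P(S = 4) = 6/13.
Σ R·P over the event = 1·(5/26) + 5·(3/26) + 6·(4/26) = 22/13.
E[R | S = 4] = (22/13) / (6/13) = 11/3.

11/3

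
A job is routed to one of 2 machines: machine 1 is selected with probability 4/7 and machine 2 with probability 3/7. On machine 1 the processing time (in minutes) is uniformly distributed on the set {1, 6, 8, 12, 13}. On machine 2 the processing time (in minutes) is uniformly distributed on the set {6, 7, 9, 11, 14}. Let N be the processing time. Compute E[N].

E[N | machine 1] = (1+6+8+12+13)/5 = 8.
E[N | machine 2] = (6+7+9+11+14)/5 = 47/5.
By the law of total expectation,
E[N] = (4/7)·(8) + (3/7)·(47/5) = 43/5.

43/5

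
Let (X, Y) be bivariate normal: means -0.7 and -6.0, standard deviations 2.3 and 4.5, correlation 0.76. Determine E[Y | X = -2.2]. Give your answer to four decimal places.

-8.2304

E[Y | X=x] = μ_Y + ρ(σ_Y/σ_X)(x − μ_X) for jointly normal variables.
E[Y | X=-2.2] = -6.0 + (0.76)·(4.5/2.3)·(-2.2 − (-0.7)) = -6.0 + (1.48696)·(-1.5) = -8.2304.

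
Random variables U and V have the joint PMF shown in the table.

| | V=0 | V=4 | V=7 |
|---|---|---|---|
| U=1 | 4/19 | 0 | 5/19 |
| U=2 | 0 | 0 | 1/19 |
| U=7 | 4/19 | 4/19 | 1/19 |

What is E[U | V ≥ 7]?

2

P(V ≥ 7) = 7/19.
Σ U·P over the event = 1·(5/19) + 2·(1/19) + 7·(1/19) = 14/19.
E[U | V ≥ 7] = (14/19) / (7/19) = 2.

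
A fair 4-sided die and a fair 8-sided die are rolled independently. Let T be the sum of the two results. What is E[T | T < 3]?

2

P(T < 3) = 1/32.
Σ over the event: 2·1/32 = 1/16.
E[T | T < 3] = (1/16) / (1/32) = 2.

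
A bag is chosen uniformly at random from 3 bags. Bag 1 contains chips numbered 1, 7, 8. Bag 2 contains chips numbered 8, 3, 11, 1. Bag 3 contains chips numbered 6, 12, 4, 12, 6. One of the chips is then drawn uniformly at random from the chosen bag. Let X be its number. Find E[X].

E[X | bag 1] = (1+7+8)/3 = 16/3.
E[X | bag 2] = (8+3+11+1)/4 = 23/4.
E[X | bag 3] = (6+12+4+12+6)/5 = 8.
By the law of total expectation,
E[X] = (1/3)·(16/3) + (1/3)·(23/4) + (1/3)·(8) = 229/36.

229/36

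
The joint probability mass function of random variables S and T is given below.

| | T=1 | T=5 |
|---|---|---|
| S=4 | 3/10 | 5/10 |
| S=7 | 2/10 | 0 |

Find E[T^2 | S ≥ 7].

P(S ≥ 7) = 1/5.
Summing T^2·P(S=x,T=y) over the conditioning event gives 1/5.
E[T^2 | S ≥ 7] = (1/5) / (1/5) = 1.

1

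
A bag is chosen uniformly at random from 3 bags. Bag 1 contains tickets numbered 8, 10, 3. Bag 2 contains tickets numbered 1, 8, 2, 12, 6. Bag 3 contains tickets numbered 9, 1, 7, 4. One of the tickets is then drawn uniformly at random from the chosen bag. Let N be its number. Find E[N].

361/60

E[N | bag 1] = (8+10+3)/3 = 7.
E[N | bag 2] = (1+8+2+12+6)/5 = 29/5.
E[N | bag 3] = (9+1+7+4)/4 = 21/4.
By the law of total expectation,
E[N] = (1/3)·(7) + (1/3)·(29/5) + (1/3)·(21/4) = 361/60.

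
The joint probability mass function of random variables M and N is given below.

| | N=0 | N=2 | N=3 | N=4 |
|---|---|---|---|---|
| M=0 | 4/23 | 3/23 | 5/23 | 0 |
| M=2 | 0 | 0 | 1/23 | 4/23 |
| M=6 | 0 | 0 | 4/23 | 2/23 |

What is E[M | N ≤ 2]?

0

P(N ≤ 2) = 7/23.
Σ M·P over the event = 0·(4/23) + 0·(3/23) = 0.
E[M | N ≤ 2] = (0) / (7/23) = 0.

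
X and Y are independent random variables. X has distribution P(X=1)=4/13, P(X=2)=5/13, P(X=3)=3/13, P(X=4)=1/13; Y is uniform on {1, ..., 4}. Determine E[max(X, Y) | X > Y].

P(X > Y) = 7/26.
Summing max(X,Y)·P(x,y) over outcomes with X > Y gives 10/13.
E[max(X, Y) | X > Y] = (10/13) / (7/26) = 20/7.

20/7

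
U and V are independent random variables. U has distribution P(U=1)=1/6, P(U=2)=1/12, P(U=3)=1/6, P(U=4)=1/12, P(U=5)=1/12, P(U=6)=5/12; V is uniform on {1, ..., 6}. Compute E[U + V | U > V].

P(U > V) = 37/72.
Summing (U+V)·P(x,y) over outcomes with U > V gives 49/12.
E[U + V | U > V] = (49/12) / (37/72) = 294/37.

294/37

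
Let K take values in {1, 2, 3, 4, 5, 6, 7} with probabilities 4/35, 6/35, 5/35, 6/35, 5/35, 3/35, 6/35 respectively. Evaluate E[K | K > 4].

P(K > 4) = 2/5.
Σ over the event: 5·1/7 + 6·3/35 + 7·6/35 = 17/7.
E[K | K > 4] = (17/7) / (2/5) = 85/14.

85/14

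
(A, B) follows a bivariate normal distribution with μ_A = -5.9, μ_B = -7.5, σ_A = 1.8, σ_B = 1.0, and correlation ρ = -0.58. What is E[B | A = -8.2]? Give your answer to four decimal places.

-6.7589

The regression of B on A has slope ρ·σ_B/σ_A and passes through (μ_A, μ_B).
E[B | A=-8.2] = -7.5 + (-0.58)·(1.0/1.8)·(-8.2 − (-5.9)) = -7.5 + (-0.32222)·(-2.3) = -6.7589.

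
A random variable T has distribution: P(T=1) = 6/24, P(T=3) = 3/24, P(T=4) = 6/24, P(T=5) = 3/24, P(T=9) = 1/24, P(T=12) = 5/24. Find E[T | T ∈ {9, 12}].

23/2

P(T ∈ {9, 12}) = 1/4.
Σ over the event: 9·1/24 + 12·5/24 = 23/8.
E[T | T ∈ {9, 12}] = (23/8) / (1/4) = 23/2.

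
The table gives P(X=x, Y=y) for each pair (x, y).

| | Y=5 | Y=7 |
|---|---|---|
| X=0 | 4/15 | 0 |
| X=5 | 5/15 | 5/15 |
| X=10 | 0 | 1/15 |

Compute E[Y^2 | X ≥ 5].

P(X ≥ 5) = 11/15.
Σ Y^2·P over the event = 25·(5/15) + 49·(5/15) + 49·(1/15) = 419/15.
E[Y^2 | X ≥ 5] = (419/15) / (11/15) = 419/11.

419/11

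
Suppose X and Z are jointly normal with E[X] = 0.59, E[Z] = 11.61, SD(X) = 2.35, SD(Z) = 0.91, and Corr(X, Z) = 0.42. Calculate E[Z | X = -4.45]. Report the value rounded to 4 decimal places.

10.7903

E[Z | X=x] = μ_Z + ρ(σ_Z/σ_X)(x − μ_X) for jointly normal variables.
E[Z | X=-4.45] = 11.61 + (0.42)·(0.91/2.35)·(-4.45 − (0.59)) = 11.61 + (0.16264)·(-5.04) = 10.7903.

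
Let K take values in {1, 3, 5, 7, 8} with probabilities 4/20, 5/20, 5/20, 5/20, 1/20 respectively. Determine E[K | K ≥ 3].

83/16

P(K ≥ 3) = 4/5.
Σ over the event: 3·1/4 + 5·1/4 + 7·1/4 + 8·1/20 = 83/20.
E[K | K ≥ 3] = (83/20) / (4/5) = 83/16.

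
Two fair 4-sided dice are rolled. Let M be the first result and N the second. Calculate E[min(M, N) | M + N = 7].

3

P(M + N = 7) = 1/8.
Summing min(M,N)·P(x,y) over outcomes with M + N = 7 gives 3/8.
E[min(M, N) | M + N = 7] = (3/8) / (1/8) = 3.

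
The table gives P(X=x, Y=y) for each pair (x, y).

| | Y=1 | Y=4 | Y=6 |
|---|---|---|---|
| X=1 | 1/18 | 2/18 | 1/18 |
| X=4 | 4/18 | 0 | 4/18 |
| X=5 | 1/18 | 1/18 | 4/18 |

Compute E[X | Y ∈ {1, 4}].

29/9

P(Y ∈ {1, 4}) = 1/2.
Σ X·P over the event = 1·(1/18) + 1·(2/18) + 4·(4/18) + 5·(1/18) + 5·(1/18) = 29/18.
E[X | Y ∈ {1, 4}] = (29/18) / (1/2) = 29/9.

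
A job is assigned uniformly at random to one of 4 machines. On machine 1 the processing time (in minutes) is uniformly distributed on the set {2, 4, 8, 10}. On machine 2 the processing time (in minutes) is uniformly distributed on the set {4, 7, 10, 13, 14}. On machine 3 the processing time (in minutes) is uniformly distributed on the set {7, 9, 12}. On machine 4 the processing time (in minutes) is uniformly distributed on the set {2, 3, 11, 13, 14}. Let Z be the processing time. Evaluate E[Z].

503/60

E[Z | machine 1] = (2+4+8+10)/4 = 6.
E[Z | machine 2] = (4+7+10+13+14)/5 = 48/5.
E[Z | machine 3] = (7+9+12)/3 = 28/3.
E[Z | machine 4] = (2+3+11+13+14)/5 = 43/5.
E[Z] = (1/4)·(6) + (1/4)·(48/5) + (1/4)·(28/3) + (1/4)·(43/5) = 503/60.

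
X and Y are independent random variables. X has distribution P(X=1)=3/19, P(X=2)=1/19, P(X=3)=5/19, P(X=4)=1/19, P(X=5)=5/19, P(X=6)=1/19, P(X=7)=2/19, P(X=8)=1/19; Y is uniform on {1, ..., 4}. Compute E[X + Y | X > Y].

184/25

P(X > Y) = 25/38.
Summing (X+Y)·P(x,y) over outcomes with X > Y gives 92/19.
E[X + Y | X > Y] = (92/19) / (25/38) = 184/25.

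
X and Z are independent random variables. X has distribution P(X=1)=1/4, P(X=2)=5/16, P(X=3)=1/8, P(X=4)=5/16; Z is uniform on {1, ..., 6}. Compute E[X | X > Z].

41/12

P(X > Z) = 1/4.
Summing X·P(x,y) over outcomes with X > Z gives 41/48.
E[X | X > Z] = (41/48) / (1/4) = 41/12.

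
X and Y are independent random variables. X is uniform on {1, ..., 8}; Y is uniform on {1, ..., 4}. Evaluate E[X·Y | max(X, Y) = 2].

8/3

Outcomes with max(X, Y) = 2: (1,2), (2,1), (2,2), each with probability 1/32.
E[X·Y | max(X, Y) = 2] = (2 + 2 + 4) / 3 = 8/3.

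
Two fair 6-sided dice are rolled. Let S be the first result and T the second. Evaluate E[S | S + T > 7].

P(S + T > 7) = 5/12.
Summing S·P(x,y) over outcomes with S + T > 7 gives 35/18.
E[S | S + T > 7] = (35/18) / (5/12) = 14/3.

14/3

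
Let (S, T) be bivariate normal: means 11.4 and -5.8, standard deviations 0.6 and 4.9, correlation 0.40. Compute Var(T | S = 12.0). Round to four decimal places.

For a bivariate normal, Var(T | S=x) = σ_T²(1 − ρ²).
Var(T | S=12.0) = (4.9)²·(1 − (0.40)²) = 24.01·0.84 = 20.1684.

20.1684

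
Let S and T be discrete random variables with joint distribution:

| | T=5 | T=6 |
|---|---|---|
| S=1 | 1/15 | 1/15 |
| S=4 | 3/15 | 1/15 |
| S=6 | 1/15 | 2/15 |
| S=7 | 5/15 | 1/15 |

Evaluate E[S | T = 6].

24/5

P(T = 6) = 1/3.
Σ S·P over the event = 1·(1/15) + 4·(1/15) + 6·(2/15) + 7·(1/15) = 8/5.
E[S | T = 6] = (8/5) / (1/3) = 24/5.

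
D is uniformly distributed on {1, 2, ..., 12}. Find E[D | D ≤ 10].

Given D ≤ 10, D is equally likely to be any of {1, 2, 3, 4, 5, 6, 7, 8, 9, 10}.
E[D | D ≤ 10] = (1 + 2 + 3 + 4 + 5 + 6 + 7 + 8 + 9 + 10) / 10 = 11/2.

11/2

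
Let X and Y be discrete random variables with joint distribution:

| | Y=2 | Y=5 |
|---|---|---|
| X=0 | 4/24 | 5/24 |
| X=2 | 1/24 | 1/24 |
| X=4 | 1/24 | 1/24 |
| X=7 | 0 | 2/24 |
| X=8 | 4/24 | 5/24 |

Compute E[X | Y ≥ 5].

30/7

P(Y ≥ 5) = 7/12.
Summing X·P(X=x,Y=y) over the conditioning event gives 5/2.
E[X | Y ≥ 5] = (5/2) / (7/12) = 30/7.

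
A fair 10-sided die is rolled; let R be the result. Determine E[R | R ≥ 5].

15/2

Given R ≥ 5, R is equally likely to be any of {5, 6, 7, 8, 9, 10}.
E[R | R ≥ 5] = (5 + 6 + 7 + 8 + 9 + 10) / 6 = 15/2.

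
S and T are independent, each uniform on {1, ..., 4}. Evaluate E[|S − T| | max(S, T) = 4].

P(max(S, T) = 4) = 7/16.
Summing |S−T|·P(x,y) over outcomes with max(S, T) = 4 gives 3/4.
E[|S − T| | max(S, T) = 4] = (3/4) / (7/16) = 12/7.

12/7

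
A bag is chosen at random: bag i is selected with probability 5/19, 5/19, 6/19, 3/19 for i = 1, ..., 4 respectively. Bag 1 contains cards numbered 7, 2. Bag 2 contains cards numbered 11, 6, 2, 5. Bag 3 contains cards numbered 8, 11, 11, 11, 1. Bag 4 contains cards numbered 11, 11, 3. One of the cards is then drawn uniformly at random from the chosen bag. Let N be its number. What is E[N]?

E[N | bag 1] = (7+2)/2 = 9/2.
E[N | bag 2] = (11+6+2+5)/4 = 6.
E[N | bag 3] = (8+11+11+11+1)/5 = 42/5.
E[N | bag 4] = (11+11+3)/3 = 25/3.
By the law of total expectation,
E[N] = (5/19)·(9/2) + (5/19)·(6) + (6/19)·(42/5) + (3/19)·(25/3) = 1279/190.

1279/190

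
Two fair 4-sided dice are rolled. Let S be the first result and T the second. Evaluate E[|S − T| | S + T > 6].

2/3

Outcomes with S + T > 6: (3,4), (4,3), (4,4), each with probability 1/16.
E[|S − T| | S + T > 6] = (1 + 1 + 0) / 3 = 2/3.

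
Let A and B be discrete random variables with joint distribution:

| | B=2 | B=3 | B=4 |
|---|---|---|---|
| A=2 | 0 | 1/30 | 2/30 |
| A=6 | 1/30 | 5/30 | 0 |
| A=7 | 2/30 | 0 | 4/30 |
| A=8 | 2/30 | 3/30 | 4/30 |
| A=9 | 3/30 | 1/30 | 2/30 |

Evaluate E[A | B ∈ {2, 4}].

P(B ∈ {2, 4}) = 2/3.
Σ A·P over the event = 2·(2/30) + 6·(1/30) + 7·(2/30) + 7·(4/30) + 8·(2/30) + 8·(4/30) + 9·(3/30) + 9·(2/30) = 29/6.
E[A | B ∈ {2, 4}] = (29/6) / (2/3) = 29/4.

29/4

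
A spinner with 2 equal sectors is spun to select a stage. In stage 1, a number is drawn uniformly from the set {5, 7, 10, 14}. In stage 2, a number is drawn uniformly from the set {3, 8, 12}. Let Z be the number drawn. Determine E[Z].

E[Z | stage 1] = (5+7+10+14)/4 = 9.
E[Z | stage 2] = (3+8+12)/3 = 23/3.
E[Z] = (1/2)·(9) + (1/2)·(23/3) = 25/3.

25/3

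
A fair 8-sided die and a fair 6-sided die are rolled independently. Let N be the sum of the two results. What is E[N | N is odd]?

P(N is odd) = 1/2.
Σ over the event: 3·1/24 + 5·1/12 + 7·1/8 + 9·1/8 + 11·1/12 + 13·1/24 = 4.
E[N | N is odd] = (4) / (1/2) = 8.

8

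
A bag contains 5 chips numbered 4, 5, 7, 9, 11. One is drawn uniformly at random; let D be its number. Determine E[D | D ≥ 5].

P(D ≥ 5) = 4/5.
Σ over the event: 5·1/5 + 7·1/5 + 9·1/5 + 11·1/5 = 32/5.
E[D | D ≥ 5] = (32/5) / (4/5) = 8.

8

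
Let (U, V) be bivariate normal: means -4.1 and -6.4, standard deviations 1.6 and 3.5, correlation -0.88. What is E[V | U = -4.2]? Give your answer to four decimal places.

-6.2075

E[V | U=x] = μ_V + ρ(σ_V/σ_U)(x − μ_U) for jointly normal variables.
E[V | U=-4.2] = -6.4 + (-0.88)·(3.5/1.6)·(-4.2 − (-4.1)) = -6.4 + (-1.925)·(-0.1) = -6.2075.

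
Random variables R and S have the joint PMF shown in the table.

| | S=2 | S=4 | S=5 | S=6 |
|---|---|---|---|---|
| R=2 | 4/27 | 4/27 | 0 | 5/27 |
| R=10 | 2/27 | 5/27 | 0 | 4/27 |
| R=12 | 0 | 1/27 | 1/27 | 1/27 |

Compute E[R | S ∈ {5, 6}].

74/11

P(S ∈ {5, 6}) = 11/27.
Σ R·P over the event = 2·(5/27) + 10·(4/27) + 12·(1/27) + 12·(1/27) = 74/27.
E[R | S ∈ {5, 6}] = (74/27) / (11/27) = 74/11.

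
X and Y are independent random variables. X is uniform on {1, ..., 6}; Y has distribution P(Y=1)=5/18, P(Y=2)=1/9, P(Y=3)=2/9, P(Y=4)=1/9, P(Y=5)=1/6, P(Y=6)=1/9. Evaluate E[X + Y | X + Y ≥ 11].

P(X + Y ≥ 11) = 7/108.
Summing (X+Y)·P(x,y) over outcomes with X + Y ≥ 11 gives 79/108.
E[X + Y | X + Y ≥ 11] = (79/108) / (7/108) = 79/7.

79/7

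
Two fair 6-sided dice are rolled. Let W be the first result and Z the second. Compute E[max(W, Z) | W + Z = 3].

2

Outcomes with W + Z = 3: (1,2), (2,1), each with probability 1/36.
E[max(W, Z) | W + Z = 3] = (2 + 2) / 2 = 2.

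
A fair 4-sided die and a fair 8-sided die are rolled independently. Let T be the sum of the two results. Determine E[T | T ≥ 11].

34/3

P(T ≥ 11) = 3/32.
Σ over the event: 11·1/16 + 12·1/32 = 17/16.
E[T | T ≥ 11] = (17/16) / (3/32) = 34/3.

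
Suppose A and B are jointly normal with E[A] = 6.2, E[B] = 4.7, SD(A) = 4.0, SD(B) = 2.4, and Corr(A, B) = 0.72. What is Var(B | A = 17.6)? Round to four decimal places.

2.7740

The conditional variance in a bivariate normal is σ_B²(1 − ρ²), independent of x.
Var(B | A=17.6) = (2.4)²·(1 − (0.72)²) = 5.76·0.4816 = 2.7740.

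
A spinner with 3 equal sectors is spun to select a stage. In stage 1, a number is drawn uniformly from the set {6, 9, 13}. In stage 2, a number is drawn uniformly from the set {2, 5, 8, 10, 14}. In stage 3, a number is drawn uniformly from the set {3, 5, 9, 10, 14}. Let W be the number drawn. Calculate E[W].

76/9

E[W | stage 1] = (6+9+13)/3 = 28/3.
E[W | stage 2] = (2+5+8+10+14)/5 = 39/5.
E[W | stage 3] = (3+5+9+10+14)/5 = 41/5.
By the law of total expectation,
E[W] = (1/3)·(28/3) + (1/3)·(39/5) + (1/3)·(41/5) = 76/9.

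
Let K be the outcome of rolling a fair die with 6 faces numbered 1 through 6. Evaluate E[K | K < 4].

Given K < 4, K is equally likely to be any of {1, 2, 3}.
E[K | K < 4] = (1 + 2 + 3) / 3 = 2.

2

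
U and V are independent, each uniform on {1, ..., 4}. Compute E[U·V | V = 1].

5/2

Outcomes with V = 1: (1,1), (2,1), (3,1), (4,1), each with probability 1/16.
E[U·V | V = 1] = (1 + 2 + 3 + 4) / 4 = 5/2.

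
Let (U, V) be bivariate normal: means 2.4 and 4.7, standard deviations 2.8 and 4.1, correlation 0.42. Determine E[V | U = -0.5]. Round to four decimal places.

For a bivariate normal, E[V | U=x] = μ_V + ρ·(σ_V/σ_U)·(x − μ_U).
E[V | U=-0.5] = 4.7 + (0.42)·(4.1/2.8)·(-0.5 − (2.4)) = 4.7 + (0.615)·(-2.9) = 2.9165.

2.9165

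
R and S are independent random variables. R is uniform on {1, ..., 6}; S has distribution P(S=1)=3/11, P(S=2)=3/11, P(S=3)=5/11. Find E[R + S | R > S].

P(R > S) = 7/11.
Summing (R+S)·P(x,y) over outcomes with R > S gives 91/22.
E[R + S | R > S] = (91/22) / (7/11) = 13/2.

13/2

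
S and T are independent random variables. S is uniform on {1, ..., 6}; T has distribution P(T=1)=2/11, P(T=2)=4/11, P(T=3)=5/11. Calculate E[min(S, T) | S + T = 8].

23/9

P(S + T = 8) = 3/22.
Summing min(S,T)·P(x,y) over outcomes with S + T = 8 gives 23/66.
E[min(S, T) | S + T = 8] = (23/66) / (3/22) = 23/9.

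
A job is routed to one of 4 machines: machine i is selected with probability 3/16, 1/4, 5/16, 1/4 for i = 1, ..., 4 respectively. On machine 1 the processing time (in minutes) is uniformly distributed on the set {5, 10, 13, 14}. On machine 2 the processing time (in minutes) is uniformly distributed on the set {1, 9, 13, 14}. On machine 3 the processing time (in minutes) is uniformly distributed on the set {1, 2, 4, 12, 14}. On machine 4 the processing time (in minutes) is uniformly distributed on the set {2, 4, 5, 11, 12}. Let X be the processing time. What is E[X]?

1287/160

E[X | machine 1] = (5+10+13+14)/4 = 21/2.
E[X | machine 2] = (1+9+13+14)/4 = 37/4.
E[X | machine 3] = (1+2+4+12+14)/5 = 33/5.
E[X | machine 4] = (2+4+5+11+12)/5 = 34/5.
By the law of total expectation,
E[X] = (3/16)·(21/2) + (1/4)·(37/4) + (5/16)·(33/5) + (1/4)·(34/5) = 1287/160.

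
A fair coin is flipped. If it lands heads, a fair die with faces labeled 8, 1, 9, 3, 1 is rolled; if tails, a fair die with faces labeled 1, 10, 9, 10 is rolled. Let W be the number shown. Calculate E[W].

E[W | heads] = (8+1+9+3+1)/5 = 22/5.
E[W | tails] = (1+10+9+10)/4 = 15/2.
By the law of total expectation,
E[W] = (1/2)·(22/5) + (1/2)·(15/2) = 119/20.

119/20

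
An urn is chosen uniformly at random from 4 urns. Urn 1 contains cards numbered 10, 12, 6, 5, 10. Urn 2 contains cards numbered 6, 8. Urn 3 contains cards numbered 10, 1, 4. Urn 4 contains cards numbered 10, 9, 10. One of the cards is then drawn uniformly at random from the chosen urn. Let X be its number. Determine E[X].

E[X | urn 1] = (10+12+6+5+10)/5 = 43/5.
E[X | urn 2] = (6+8)/2 = 7.
E[X | urn 3] = (10+1+4)/3 = 5.
E[X | urn 4] = (10+9+10)/3 = 29/3.
By the law of total expectation,
E[X] = (1/4)·(43/5) + (1/4)·(7) + (1/4)·(5) + (1/4)·(29/3) = 227/30.

227/30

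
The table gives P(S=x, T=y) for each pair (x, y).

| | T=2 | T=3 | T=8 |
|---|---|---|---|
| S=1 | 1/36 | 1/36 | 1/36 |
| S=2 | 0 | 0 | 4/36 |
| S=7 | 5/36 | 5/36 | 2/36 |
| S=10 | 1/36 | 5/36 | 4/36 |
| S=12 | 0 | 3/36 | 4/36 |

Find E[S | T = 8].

37/5

P(T = 8) = 5/12.
Σ S·P over the event = 1·(1/36) + 2·(4/36) + 7·(2/36) + 10·(4/36) + 12·(4/36) = 37/12.
E[S | T = 8] = (37/12) / (5/12) = 37/5.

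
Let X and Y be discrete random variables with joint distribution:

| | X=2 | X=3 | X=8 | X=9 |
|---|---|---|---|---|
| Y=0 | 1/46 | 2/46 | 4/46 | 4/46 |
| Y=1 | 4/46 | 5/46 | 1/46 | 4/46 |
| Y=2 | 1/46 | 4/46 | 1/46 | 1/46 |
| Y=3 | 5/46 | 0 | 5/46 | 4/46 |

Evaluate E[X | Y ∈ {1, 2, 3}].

P(Y ∈ {1, 2, 3}) = 35/46.
Summing X·P(X=x,Y=y) over the conditioning event gives 4.
E[X | Y ∈ {1, 2, 3}] = (4) / (35/46) = 184/35.

184/35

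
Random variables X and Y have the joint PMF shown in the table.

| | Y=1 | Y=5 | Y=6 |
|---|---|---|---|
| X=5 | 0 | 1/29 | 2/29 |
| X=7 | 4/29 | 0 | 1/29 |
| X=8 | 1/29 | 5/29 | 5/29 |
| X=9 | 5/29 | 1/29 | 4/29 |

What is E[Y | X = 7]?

2

P(X = 7) = 5/29.
Summing Y·P(X=x,Y=y) over the conditioning event gives 10/29.
E[Y | X = 7] = (10/29) / (5/29) = 2.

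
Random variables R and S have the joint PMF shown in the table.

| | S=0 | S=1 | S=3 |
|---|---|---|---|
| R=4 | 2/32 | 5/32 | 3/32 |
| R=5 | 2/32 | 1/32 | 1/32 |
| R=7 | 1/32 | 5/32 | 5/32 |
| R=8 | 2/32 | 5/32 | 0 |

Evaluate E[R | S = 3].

52/9

P(S = 3) = 9/32.
Σ R·P over the event = 4·(3/32) + 5·(1/32) + 7·(5/32) = 13/8.
E[R | S = 3] = (13/8) / (9/32) = 52/9.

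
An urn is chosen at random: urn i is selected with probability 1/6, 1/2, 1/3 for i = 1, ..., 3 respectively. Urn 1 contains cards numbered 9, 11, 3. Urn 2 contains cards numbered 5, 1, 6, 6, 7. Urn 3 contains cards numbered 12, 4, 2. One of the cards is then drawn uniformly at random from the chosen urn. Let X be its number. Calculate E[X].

52/9

E[X | urn 1] = (9+11+3)/3 = 23/3.
E[X | urn 2] = (5+1+6+6+7)/5 = 5.
E[X | urn 3] = (12+4+2)/3 = 6.
By the law of total expectation,
E[X] = (1/6)·(23/3) + (1/2)·(5) + (1/3)·(6) = 52/9.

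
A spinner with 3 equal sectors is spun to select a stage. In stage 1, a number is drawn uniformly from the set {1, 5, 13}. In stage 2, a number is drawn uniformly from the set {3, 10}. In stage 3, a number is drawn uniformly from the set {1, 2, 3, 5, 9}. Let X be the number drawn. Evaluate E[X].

E[X | stage 1] = (1+5+13)/3 = 19/3.
E[X | stage 2] = (3+10)/2 = 13/2.
E[X | stage 3] = (1+2+3+5+9)/5 = 4.
By the law of total expectation,
E[X] = (1/3)·(19/3) + (1/3)·(13/2) + (1/3)·(4) = 101/18.

101/18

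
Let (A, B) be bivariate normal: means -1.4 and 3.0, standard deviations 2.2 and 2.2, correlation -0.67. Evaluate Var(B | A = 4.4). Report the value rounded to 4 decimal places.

For a bivariate normal, Var(B | A=x) = σ_B²(1 − ρ²).
Var(B | A=4.4) = (2.2)²·(1 − (-0.67)²) = 4.84·0.5511 = 2.6673.

2.6673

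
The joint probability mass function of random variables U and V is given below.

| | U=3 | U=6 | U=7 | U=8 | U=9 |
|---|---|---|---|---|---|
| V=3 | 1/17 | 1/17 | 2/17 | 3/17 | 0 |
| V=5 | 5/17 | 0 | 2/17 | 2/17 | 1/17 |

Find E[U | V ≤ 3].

47/7

P(V ≤ 3) = 7/17.
Σ U·P over the event = 3·(1/17) + 6·(1/17) + 7·(2/17) + 8·(3/17) = 47/17.
E[U | V ≤ 3] = (47/17) / (7/17) = 47/7.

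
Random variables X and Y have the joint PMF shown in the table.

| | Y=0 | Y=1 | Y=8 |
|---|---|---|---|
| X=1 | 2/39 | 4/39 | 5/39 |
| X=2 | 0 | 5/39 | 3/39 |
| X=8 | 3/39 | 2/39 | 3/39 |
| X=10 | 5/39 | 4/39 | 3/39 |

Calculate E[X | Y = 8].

P(Y = 8) = 14/39.
Σ X·P over the event = 1·(5/39) + 2·(3/39) + 8·(3/39) + 10·(3/39) = 5/3.
E[X | Y = 8] = (5/3) / (14/39) = 65/14.

65/14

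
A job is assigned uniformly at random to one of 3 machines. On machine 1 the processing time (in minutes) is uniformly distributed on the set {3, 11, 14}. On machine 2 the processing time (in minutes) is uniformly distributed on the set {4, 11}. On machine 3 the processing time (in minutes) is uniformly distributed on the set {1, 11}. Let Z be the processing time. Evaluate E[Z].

E[Z | machine 1] = (3+11+14)/3 = 28/3.
E[Z | machine 2] = (4+11)/2 = 15/2.
E[Z | machine 3] = (1+11)/2 = 6.
By the law of total expectation,
E[Z] = (1/3)·(28/3) + (1/3)·(15/2) + (1/3)·(6) = 137/18.

137/18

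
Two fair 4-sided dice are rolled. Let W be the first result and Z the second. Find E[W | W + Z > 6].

Outcomes with W + Z > 6: (3,4), (4,3), (4,4), each with probability 1/16.
E[W | W + Z > 6] = (3 + 4 + 4) / 3 = 11/3.

11/3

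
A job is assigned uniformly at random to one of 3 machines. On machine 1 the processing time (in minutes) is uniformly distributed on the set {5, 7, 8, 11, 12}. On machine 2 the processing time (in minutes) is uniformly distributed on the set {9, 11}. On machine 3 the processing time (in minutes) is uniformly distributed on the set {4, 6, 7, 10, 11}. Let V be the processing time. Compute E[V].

131/15

E[V | machine 1] = (5+7+8+11+12)/5 = 43/5.
E[V | machine 2] = (9+11)/2 = 10.
E[V | machine 3] = (4+6+7+10+11)/5 = 38/5.
E[V] = (1/3)·(43/5) + (1/3)·(10) + (1/3)·(38/5) = 131/15.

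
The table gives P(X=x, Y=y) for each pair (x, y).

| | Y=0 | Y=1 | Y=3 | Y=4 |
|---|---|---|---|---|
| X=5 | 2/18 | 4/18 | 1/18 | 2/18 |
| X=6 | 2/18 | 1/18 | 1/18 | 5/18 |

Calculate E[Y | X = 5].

5/3

P(X = 5) = 1/2.
Σ Y·P over the event = 0·(2/18) + 1·(4/18) + 3·(1/18) + 4·(2/18) = 5/6.
E[Y | X = 5] = (5/6) / (1/2) = 5/3.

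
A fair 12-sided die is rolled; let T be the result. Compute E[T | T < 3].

Given T < 3, T is equally likely to be any of {1, 2}.
E[T | T < 3] = (1 + 2) / 2 = 3/2.

3/2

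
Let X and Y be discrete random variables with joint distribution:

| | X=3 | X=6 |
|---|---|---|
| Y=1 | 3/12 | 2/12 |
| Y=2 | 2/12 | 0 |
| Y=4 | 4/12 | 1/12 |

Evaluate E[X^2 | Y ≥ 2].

P(Y ≥ 2) = 7/12.
Σ X^2·P over the event = 9·(2/12) + 9·(4/12) + 36·(1/12) = 15/2.
E[X^2 | Y ≥ 2] = (15/2) / (7/12) = 90/7.

90/7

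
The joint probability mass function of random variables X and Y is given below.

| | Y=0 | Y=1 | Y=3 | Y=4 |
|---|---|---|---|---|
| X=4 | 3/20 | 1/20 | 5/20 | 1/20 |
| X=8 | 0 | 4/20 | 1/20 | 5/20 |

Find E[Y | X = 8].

27/10

P(X = 8) = 1/2.
Σ Y·P over the event = 1·(4/20) + 3·(1/20) + 4·(5/20) = 27/20.
E[Y | X = 8] = (27/20) / (1/2) = 27/10.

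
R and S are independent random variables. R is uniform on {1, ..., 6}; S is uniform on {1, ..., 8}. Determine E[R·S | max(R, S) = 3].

Outcomes with max(R, S) = 3: (1,3), (2,3), (3,1), (3,2), (3,3), each with probability 1/48.
E[R·S | max(R, S) = 3] = (3 + 6 + 3 + 6 + 9) / 5 = 27/5.

27/5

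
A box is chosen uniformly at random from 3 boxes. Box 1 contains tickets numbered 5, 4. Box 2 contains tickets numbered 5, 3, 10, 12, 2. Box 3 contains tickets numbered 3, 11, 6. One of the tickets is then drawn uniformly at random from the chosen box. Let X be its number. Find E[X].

E[X | box 1] = (5+4)/2 = 9/2.
E[X | box 2] = (5+3+10+12+2)/5 = 32/5.
E[X | box 3] = (3+11+6)/3 = 20/3.
E[X] = (1/3)·(9/2) + (1/3)·(32/5) + (1/3)·(20/3) = 527/90.

527/90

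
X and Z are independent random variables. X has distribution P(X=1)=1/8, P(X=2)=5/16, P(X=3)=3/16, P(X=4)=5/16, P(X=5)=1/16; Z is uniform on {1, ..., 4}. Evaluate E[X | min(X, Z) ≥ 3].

34/9

P(min(X, Z) ≥ 3) = 9/32.
Summing X·P(x,y) over outcomes with min(X, Z) ≥ 3 gives 17/16.
E[X | min(X, Z) ≥ 3] = (17/16) / (9/32) = 34/9.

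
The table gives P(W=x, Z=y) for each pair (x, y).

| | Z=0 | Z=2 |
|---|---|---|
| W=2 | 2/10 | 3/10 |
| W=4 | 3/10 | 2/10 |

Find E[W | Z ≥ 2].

P(Z ≥ 2) = 1/2.
Σ W·P over the event = 2·(3/10) + 4·(2/10) = 7/5.
E[W | Z ≥ 2] = (7/5) / (1/2) = 14/5.

14/5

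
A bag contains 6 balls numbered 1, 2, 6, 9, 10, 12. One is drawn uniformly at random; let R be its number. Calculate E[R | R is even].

P(R is even) = 2/3.
Σ over the event: 2·1/6 + 6·1/6 + 10·1/6 + 12·1/6 = 5.
E[R | R is even] = (5) / (2/3) = 15/2.

15/2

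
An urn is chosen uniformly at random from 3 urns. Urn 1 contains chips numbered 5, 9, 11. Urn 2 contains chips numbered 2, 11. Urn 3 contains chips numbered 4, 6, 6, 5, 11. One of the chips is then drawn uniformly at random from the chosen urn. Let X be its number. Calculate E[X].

E[X | urn 1] = (5+9+11)/3 = 25/3.
E[X | urn 2] = (2+11)/2 = 13/2.
E[X | urn 3] = (4+6+6+5+11)/5 = 32/5.
E[X] = (1/3)·(25/3) + (1/3)·(13/2) + (1/3)·(32/5) = 637/90.

637/90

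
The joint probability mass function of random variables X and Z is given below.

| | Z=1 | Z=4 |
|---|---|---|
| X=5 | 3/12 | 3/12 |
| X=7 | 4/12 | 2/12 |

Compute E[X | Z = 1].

43/7

P(Z = 1) = 7/12.
Σ X·P over the event = 5·(3/12) + 7·(4/12) = 43/12.
E[X | Z = 1] = (43/12) / (7/12) = 43/7.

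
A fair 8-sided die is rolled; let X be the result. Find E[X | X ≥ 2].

5

Given X ≥ 2, X is equally likely to be any of {2, 3, 4, 5, 6, 7, 8}.
E[X | X ≥ 2] = (2 + 3 + 4 + 5 + 6 + 7 + 8) / 7 = 5.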